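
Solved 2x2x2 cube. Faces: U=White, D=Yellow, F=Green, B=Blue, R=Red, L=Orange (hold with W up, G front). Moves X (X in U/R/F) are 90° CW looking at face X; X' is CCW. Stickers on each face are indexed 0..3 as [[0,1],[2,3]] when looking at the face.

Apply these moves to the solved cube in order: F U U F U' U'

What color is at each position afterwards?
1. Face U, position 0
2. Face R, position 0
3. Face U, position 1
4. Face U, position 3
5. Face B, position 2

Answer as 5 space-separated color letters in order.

Answer: R W Y O B

Derivation:
After move 1 (F): F=GGGG U=WWOO R=WRWR D=RRYY L=OYOY
After move 2 (U): U=OWOW F=WRGG R=BBWR B=OYBB L=GGOY
After move 3 (U): U=OOWW F=BBGG R=OYWR B=GGBB L=WROY
After move 4 (F): F=GBGB U=OOYR R=WYWR D=WOYY L=WROR
After move 5 (U'): U=OROY F=WRGB R=GBWR B=WYBB L=GGOR
After move 6 (U'): U=RYOO F=GGGB R=WRWR B=GBBB L=WYOR
Query 1: U[0] = R
Query 2: R[0] = W
Query 3: U[1] = Y
Query 4: U[3] = O
Query 5: B[2] = B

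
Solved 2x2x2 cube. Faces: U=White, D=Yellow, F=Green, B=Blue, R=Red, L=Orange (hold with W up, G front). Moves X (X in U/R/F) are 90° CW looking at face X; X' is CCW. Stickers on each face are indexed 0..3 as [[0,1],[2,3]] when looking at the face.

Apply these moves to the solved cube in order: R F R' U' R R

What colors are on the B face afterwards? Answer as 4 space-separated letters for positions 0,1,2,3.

After move 1 (R): R=RRRR U=WGWG F=GYGY D=YBYB B=WBWB
After move 2 (F): F=GGYY U=WGOO R=WRGR D=RRYB L=OYOB
After move 3 (R'): R=RRWG U=WWOW F=GGYO D=RGYY B=BBRB
After move 4 (U'): U=WWWO F=OYYO R=GGWG B=RRRB L=BBOB
After move 5 (R): R=WGGG U=WYWO F=OGYY D=RRYR B=ORWB
After move 6 (R): R=GWGG U=WGWY F=ORYR D=RWYO B=ORYB
Query: B face = ORYB

Answer: O R Y B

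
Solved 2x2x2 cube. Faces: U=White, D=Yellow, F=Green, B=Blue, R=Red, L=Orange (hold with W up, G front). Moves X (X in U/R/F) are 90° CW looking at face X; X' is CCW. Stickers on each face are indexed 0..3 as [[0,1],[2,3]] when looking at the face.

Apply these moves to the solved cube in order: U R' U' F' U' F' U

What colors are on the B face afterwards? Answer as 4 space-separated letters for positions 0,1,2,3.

After move 1 (U): U=WWWW F=RRGG R=BBRR B=OOBB L=GGOO
After move 2 (R'): R=BRBR U=WBWO F=RWGW D=YRYG B=YOYB
After move 3 (U'): U=BOWW F=GGGW R=RWBR B=BRYB L=YOOO
After move 4 (F'): F=GWGG U=BORB R=RWYR D=OOYG L=YWOW
After move 5 (U'): U=OBBR F=YWGG R=GWYR B=RWYB L=BROW
After move 6 (F'): F=WGYG U=OBGY R=OWOR D=RWYG L=BROB
After move 7 (U): U=GOYB F=OWYG R=RWOR B=BRYB L=WGOB
Query: B face = BRYB

Answer: B R Y B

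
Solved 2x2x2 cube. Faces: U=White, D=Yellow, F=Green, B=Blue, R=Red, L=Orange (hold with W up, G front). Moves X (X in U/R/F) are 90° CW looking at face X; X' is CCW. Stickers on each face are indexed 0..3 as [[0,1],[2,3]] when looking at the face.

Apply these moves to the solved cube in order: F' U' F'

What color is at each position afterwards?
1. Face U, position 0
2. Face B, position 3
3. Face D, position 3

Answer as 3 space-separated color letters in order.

Answer: W B Y

Derivation:
After move 1 (F'): F=GGGG U=WWRR R=YRYR D=OOYY L=OWOW
After move 2 (U'): U=WRWR F=OWGG R=GGYR B=YRBB L=BBOW
After move 3 (F'): F=WGOG U=WRGY R=OGOR D=BWYY L=BROW
Query 1: U[0] = W
Query 2: B[3] = B
Query 3: D[3] = Y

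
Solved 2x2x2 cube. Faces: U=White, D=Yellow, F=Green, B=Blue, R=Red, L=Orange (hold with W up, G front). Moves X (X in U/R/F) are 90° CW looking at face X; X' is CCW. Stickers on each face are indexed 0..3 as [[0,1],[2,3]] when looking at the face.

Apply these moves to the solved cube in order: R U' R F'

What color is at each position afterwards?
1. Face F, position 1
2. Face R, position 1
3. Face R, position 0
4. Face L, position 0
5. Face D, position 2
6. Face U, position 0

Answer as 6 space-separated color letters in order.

Answer: B G W W Y G

Derivation:
After move 1 (R): R=RRRR U=WGWG F=GYGY D=YBYB B=WBWB
After move 2 (U'): U=GGWW F=OOGY R=GYRR B=RRWB L=WBOO
After move 3 (R): R=RGRY U=GOWY F=OBGB D=YWYR B=WRGB
After move 4 (F'): F=BBOG U=GORR R=WGYY D=BOYR L=WYOW
Query 1: F[1] = B
Query 2: R[1] = G
Query 3: R[0] = W
Query 4: L[0] = W
Query 5: D[2] = Y
Query 6: U[0] = G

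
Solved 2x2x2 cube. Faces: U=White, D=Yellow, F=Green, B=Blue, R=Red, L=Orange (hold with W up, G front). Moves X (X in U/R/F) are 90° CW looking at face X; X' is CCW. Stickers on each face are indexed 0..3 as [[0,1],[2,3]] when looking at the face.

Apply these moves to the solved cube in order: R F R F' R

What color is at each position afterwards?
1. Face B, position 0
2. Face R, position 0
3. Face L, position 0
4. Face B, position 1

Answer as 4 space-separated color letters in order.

After move 1 (R): R=RRRR U=WGWG F=GYGY D=YBYB B=WBWB
After move 2 (F): F=GGYY U=WGOO R=WRGR D=RRYB L=OYOB
After move 3 (R): R=GWRR U=WGOY F=GRYB D=RWYW B=OBGB
After move 4 (F'): F=RBGY U=WGGR R=WWRR D=YBYW L=OYOO
After move 5 (R): R=RWRW U=WBGY F=RBGW D=YGYO B=RBGB
Query 1: B[0] = R
Query 2: R[0] = R
Query 3: L[0] = O
Query 4: B[1] = B

Answer: R R O B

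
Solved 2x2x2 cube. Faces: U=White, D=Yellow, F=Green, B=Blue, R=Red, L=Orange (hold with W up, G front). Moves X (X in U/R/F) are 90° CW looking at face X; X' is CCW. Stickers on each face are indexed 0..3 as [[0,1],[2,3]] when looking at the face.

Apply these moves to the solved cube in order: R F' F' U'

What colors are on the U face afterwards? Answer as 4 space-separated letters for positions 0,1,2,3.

After move 1 (R): R=RRRR U=WGWG F=GYGY D=YBYB B=WBWB
After move 2 (F'): F=YYGG U=WGRR R=BRYR D=OOYB L=OGOW
After move 3 (F'): F=YGYG U=WGBY R=OROR D=GWYB L=OROR
After move 4 (U'): U=GYWB F=ORYG R=YGOR B=ORWB L=WBOR
Query: U face = GYWB

Answer: G Y W B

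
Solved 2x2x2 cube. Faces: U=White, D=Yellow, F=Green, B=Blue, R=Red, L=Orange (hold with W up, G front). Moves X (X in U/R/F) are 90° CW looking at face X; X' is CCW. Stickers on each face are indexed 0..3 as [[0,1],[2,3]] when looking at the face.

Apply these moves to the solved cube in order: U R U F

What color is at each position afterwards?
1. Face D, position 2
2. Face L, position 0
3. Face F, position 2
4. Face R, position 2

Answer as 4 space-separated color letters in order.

After move 1 (U): U=WWWW F=RRGG R=BBRR B=OOBB L=GGOO
After move 2 (R): R=RBRB U=WRWG F=RYGY D=YBYO B=WOWB
After move 3 (U): U=WWGR F=RBGY R=WORB B=GGWB L=RYOO
After move 4 (F): F=GRYB U=WWOY R=GORB D=RWYO L=RYOB
Query 1: D[2] = Y
Query 2: L[0] = R
Query 3: F[2] = Y
Query 4: R[2] = R

Answer: Y R Y R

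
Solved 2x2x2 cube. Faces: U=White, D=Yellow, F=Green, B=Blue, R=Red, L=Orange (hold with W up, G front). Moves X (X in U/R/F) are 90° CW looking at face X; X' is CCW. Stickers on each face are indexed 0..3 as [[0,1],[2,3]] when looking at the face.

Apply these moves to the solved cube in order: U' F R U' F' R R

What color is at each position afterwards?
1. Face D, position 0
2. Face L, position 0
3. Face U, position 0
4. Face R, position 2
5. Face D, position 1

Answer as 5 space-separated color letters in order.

Answer: R B O G O

Derivation:
After move 1 (U'): U=WWWW F=OOGG R=GGRR B=RRBB L=BBOO
After move 2 (F): F=GOGO U=WWOB R=WGWR D=RGYY L=BYOY
After move 3 (R): R=WWRG U=WOOO F=GGGY D=RBYR B=BRWB
After move 4 (U'): U=OOWO F=BYGY R=GGRG B=WWWB L=BROY
After move 5 (F'): F=YYBG U=OOGR R=BGRG D=RYYR L=BOOW
After move 6 (R): R=RBGG U=OYGG F=YYBR D=RWYW B=RWOB
After move 7 (R): R=GRGB U=OYGR F=YWBW D=ROYR B=GWYB
Query 1: D[0] = R
Query 2: L[0] = B
Query 3: U[0] = O
Query 4: R[2] = G
Query 5: D[1] = O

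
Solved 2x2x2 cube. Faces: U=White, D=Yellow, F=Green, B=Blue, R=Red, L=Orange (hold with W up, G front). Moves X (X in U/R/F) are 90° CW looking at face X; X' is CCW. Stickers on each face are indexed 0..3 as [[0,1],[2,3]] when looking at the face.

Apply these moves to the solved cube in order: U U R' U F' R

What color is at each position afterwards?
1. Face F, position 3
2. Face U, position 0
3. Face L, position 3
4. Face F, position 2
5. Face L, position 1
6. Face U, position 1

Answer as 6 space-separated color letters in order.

Answer: G W G O B W

Derivation:
After move 1 (U): U=WWWW F=RRGG R=BBRR B=OOBB L=GGOO
After move 2 (U): U=WWWW F=BBGG R=OORR B=GGBB L=RROO
After move 3 (R'): R=OROR U=WBWG F=BWGW D=YBYG B=YGYB
After move 4 (U): U=WWGB F=ORGW R=YGOR B=RRYB L=BWOO
After move 5 (F'): F=RWOG U=WWYO R=BGYR D=WOYG L=BBOG
After move 6 (R): R=YBRG U=WWYG F=ROOG D=WYYR B=ORWB
Query 1: F[3] = G
Query 2: U[0] = W
Query 3: L[3] = G
Query 4: F[2] = O
Query 5: L[1] = B
Query 6: U[1] = W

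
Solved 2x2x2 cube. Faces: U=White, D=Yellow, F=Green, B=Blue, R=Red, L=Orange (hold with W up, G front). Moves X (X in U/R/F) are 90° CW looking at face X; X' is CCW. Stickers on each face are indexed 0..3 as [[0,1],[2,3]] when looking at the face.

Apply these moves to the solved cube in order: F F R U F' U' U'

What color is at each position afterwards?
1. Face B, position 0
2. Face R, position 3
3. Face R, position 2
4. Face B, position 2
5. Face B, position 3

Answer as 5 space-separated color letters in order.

Answer: O R W W B

Derivation:
After move 1 (F): F=GGGG U=WWOO R=WRWR D=RRYY L=OYOY
After move 2 (F): F=GGGG U=WWYY R=OROR D=WWYY L=OROR
After move 3 (R): R=OORR U=WGYG F=GWGY D=WBYB B=YBWB
After move 4 (U): U=YWGG F=OOGY R=YBRR B=ORWB L=GWOR
After move 5 (F'): F=OYOG U=YWYR R=BBWR D=WRYB L=GGOG
After move 6 (U'): U=WRYY F=GGOG R=OYWR B=BBWB L=OROG
After move 7 (U'): U=RYWY F=OROG R=GGWR B=OYWB L=BBOG
Query 1: B[0] = O
Query 2: R[3] = R
Query 3: R[2] = W
Query 4: B[2] = W
Query 5: B[3] = B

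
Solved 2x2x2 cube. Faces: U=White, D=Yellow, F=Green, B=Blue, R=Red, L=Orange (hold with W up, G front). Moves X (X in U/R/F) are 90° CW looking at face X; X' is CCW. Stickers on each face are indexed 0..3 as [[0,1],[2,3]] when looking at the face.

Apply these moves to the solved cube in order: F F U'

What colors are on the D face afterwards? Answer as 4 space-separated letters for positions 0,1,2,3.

After move 1 (F): F=GGGG U=WWOO R=WRWR D=RRYY L=OYOY
After move 2 (F): F=GGGG U=WWYY R=OROR D=WWYY L=OROR
After move 3 (U'): U=WYWY F=ORGG R=GGOR B=ORBB L=BBOR
Query: D face = WWYY

Answer: W W Y Y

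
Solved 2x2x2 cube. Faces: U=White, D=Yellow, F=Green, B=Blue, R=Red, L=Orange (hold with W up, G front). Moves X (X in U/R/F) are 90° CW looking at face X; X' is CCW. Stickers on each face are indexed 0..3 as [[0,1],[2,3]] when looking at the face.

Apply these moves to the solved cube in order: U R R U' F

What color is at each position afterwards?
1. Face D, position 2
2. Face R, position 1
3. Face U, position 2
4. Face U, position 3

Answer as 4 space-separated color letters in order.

After move 1 (U): U=WWWW F=RRGG R=BBRR B=OOBB L=GGOO
After move 2 (R): R=RBRB U=WRWG F=RYGY D=YBYO B=WOWB
After move 3 (R): R=RRBB U=WYWY F=RBGO D=YWYW B=GORB
After move 4 (U'): U=YYWW F=GGGO R=RBBB B=RRRB L=GOOO
After move 5 (F): F=GGOG U=YYOO R=WBWB D=BRYW L=GYOW
Query 1: D[2] = Y
Query 2: R[1] = B
Query 3: U[2] = O
Query 4: U[3] = O

Answer: Y B O O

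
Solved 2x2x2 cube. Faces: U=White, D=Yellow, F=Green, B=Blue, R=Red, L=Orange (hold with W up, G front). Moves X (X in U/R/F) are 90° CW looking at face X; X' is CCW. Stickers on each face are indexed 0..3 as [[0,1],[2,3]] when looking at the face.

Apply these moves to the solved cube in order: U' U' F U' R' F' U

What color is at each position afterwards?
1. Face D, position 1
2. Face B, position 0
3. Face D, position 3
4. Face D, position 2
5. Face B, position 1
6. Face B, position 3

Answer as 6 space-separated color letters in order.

Answer: Y G B Y W B

Derivation:
After move 1 (U'): U=WWWW F=OOGG R=GGRR B=RRBB L=BBOO
After move 2 (U'): U=WWWW F=BBGG R=OORR B=GGBB L=RROO
After move 3 (F): F=GBGB U=WWOR R=WOWR D=ROYY L=RYOY
After move 4 (U'): U=WRWO F=RYGB R=GBWR B=WOBB L=GGOY
After move 5 (R'): R=BRGW U=WBWW F=RRGO D=RYYB B=YOOB
After move 6 (F'): F=RORG U=WBBG R=YRRW D=GYYB L=GWOW
After move 7 (U): U=BWGB F=YRRG R=YORW B=GWOB L=ROOW
Query 1: D[1] = Y
Query 2: B[0] = G
Query 3: D[3] = B
Query 4: D[2] = Y
Query 5: B[1] = W
Query 6: B[3] = B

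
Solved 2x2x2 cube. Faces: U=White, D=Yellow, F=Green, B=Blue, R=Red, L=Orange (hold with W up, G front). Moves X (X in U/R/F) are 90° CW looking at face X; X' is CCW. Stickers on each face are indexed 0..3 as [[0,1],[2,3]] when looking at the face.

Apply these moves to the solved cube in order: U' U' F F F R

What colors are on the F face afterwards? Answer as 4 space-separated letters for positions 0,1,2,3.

After move 1 (U'): U=WWWW F=OOGG R=GGRR B=RRBB L=BBOO
After move 2 (U'): U=WWWW F=BBGG R=OORR B=GGBB L=RROO
After move 3 (F): F=GBGB U=WWOR R=WOWR D=ROYY L=RYOY
After move 4 (F): F=GGBB U=WWYY R=OORR D=WWYY L=RROO
After move 5 (F): F=BGBG U=WWOR R=YOYR D=ROYY L=RWOW
After move 6 (R): R=YYRO U=WGOG F=BOBY D=RBYG B=RGWB
Query: F face = BOBY

Answer: B O B Y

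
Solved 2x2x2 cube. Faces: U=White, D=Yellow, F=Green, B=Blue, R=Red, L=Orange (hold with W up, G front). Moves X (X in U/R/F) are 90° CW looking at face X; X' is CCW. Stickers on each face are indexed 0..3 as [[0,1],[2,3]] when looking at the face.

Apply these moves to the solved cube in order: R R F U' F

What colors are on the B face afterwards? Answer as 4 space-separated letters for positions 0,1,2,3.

Answer: W R G B

Derivation:
After move 1 (R): R=RRRR U=WGWG F=GYGY D=YBYB B=WBWB
After move 2 (R): R=RRRR U=WYWY F=GBGB D=YWYW B=GBGB
After move 3 (F): F=GGBB U=WYOO R=WRYR D=RRYW L=OYOW
After move 4 (U'): U=YOWO F=OYBB R=GGYR B=WRGB L=GBOW
After move 5 (F): F=BOBY U=YOWB R=WGOR D=YGYW L=GROR
Query: B face = WRGB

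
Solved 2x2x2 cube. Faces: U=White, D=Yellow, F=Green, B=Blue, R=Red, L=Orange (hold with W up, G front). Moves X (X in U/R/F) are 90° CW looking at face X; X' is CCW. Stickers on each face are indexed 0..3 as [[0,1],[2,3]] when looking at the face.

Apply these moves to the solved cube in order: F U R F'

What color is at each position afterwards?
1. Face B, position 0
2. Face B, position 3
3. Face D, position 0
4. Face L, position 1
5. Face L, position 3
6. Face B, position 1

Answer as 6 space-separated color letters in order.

Answer: W B G G O Y

Derivation:
After move 1 (F): F=GGGG U=WWOO R=WRWR D=RRYY L=OYOY
After move 2 (U): U=OWOW F=WRGG R=BBWR B=OYBB L=GGOY
After move 3 (R): R=WBRB U=OROG F=WRGY D=RBYO B=WYWB
After move 4 (F'): F=RYWG U=ORWR R=BBRB D=GYYO L=GGOO
Query 1: B[0] = W
Query 2: B[3] = B
Query 3: D[0] = G
Query 4: L[1] = G
Query 5: L[3] = O
Query 6: B[1] = Y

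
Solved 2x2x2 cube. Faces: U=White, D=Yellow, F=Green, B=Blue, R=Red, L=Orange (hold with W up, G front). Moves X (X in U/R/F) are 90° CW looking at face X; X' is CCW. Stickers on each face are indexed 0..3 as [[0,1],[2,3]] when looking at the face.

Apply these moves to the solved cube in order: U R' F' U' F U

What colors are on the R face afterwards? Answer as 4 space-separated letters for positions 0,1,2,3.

After move 1 (U): U=WWWW F=RRGG R=BBRR B=OOBB L=GGOO
After move 2 (R'): R=BRBR U=WBWO F=RWGW D=YRYG B=YOYB
After move 3 (F'): F=WWRG U=WBBB R=RRYR D=GOYG L=GOOW
After move 4 (U'): U=BBWB F=GORG R=WWYR B=RRYB L=YOOW
After move 5 (F): F=RGGO U=BBWO R=WWBR D=YWYG L=YGOO
After move 6 (U): U=WBOB F=WWGO R=RRBR B=YGYB L=RGOO
Query: R face = RRBR

Answer: R R B R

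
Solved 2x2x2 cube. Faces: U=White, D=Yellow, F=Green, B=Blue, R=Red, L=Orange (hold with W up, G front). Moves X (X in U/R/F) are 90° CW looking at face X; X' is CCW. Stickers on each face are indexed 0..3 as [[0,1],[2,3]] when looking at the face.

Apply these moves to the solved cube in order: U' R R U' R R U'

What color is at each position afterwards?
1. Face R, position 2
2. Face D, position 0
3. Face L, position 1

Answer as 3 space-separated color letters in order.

Answer: B Y R

Derivation:
After move 1 (U'): U=WWWW F=OOGG R=GGRR B=RRBB L=BBOO
After move 2 (R): R=RGRG U=WOWG F=OYGY D=YBYR B=WRWB
After move 3 (R): R=RRGG U=WYWY F=OBGR D=YWYW B=GROB
After move 4 (U'): U=YYWW F=BBGR R=OBGG B=RROB L=GROO
After move 5 (R): R=GOGB U=YBWR F=BWGW D=YOYR B=WRYB
After move 6 (R): R=GGBO U=YWWW F=BOGR D=YYYW B=RRBB
After move 7 (U'): U=WWYW F=GRGR R=BOBO B=GGBB L=RROO
Query 1: R[2] = B
Query 2: D[0] = Y
Query 3: L[1] = R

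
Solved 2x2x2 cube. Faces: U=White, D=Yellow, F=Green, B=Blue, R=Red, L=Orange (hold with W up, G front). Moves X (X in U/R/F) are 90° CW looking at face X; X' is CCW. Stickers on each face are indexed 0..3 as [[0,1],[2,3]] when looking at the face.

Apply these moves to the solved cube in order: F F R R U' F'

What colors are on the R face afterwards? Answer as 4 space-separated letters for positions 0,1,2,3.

After move 1 (F): F=GGGG U=WWOO R=WRWR D=RRYY L=OYOY
After move 2 (F): F=GGGG U=WWYY R=OROR D=WWYY L=OROR
After move 3 (R): R=OORR U=WGYG F=GWGY D=WBYB B=YBWB
After move 4 (R): R=RORO U=WWYY F=GBGB D=WWYY B=GBGB
After move 5 (U'): U=WYWY F=ORGB R=GBRO B=ROGB L=GBOR
After move 6 (F'): F=RBOG U=WYGR R=WBWO D=BRYY L=GYOW
Query: R face = WBWO

Answer: W B W O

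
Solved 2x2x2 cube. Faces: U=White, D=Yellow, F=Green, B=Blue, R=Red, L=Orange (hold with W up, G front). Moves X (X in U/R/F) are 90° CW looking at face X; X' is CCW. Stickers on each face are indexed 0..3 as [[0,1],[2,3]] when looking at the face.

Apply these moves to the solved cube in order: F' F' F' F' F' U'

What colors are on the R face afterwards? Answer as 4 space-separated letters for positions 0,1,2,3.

After move 1 (F'): F=GGGG U=WWRR R=YRYR D=OOYY L=OWOW
After move 2 (F'): F=GGGG U=WWYY R=OROR D=WWYY L=OROR
After move 3 (F'): F=GGGG U=WWOO R=WRWR D=RRYY L=OYOY
After move 4 (F'): F=GGGG U=WWWW R=RRRR D=YYYY L=OOOO
After move 5 (F'): F=GGGG U=WWRR R=YRYR D=OOYY L=OWOW
After move 6 (U'): U=WRWR F=OWGG R=GGYR B=YRBB L=BBOW
Query: R face = GGYR

Answer: G G Y R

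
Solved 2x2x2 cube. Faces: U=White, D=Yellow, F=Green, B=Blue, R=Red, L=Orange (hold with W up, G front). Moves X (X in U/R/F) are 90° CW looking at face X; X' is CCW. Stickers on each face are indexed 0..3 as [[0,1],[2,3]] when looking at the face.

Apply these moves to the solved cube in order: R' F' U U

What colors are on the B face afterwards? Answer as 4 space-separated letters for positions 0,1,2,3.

After move 1 (R'): R=RRRR U=WBWB F=GWGW D=YGYG B=YBYB
After move 2 (F'): F=WWGG U=WBRR R=GRYR D=OOYG L=OBOW
After move 3 (U): U=RWRB F=GRGG R=YBYR B=OBYB L=WWOW
After move 4 (U): U=RRBW F=YBGG R=OBYR B=WWYB L=GROW
Query: B face = WWYB

Answer: W W Y B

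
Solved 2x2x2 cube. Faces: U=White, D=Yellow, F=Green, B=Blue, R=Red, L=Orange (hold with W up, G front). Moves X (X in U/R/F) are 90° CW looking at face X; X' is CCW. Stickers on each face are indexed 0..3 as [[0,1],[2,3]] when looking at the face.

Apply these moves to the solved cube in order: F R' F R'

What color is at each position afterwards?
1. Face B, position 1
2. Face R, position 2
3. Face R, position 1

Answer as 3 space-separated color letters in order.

Answer: B O W

Derivation:
After move 1 (F): F=GGGG U=WWOO R=WRWR D=RRYY L=OYOY
After move 2 (R'): R=RRWW U=WBOB F=GWGO D=RGYG B=YBRB
After move 3 (F): F=GGOW U=WBYY R=ORBW D=WRYG L=OROG
After move 4 (R'): R=RWOB U=WRYY F=GBOY D=WGYW B=GBRB
Query 1: B[1] = B
Query 2: R[2] = O
Query 3: R[1] = W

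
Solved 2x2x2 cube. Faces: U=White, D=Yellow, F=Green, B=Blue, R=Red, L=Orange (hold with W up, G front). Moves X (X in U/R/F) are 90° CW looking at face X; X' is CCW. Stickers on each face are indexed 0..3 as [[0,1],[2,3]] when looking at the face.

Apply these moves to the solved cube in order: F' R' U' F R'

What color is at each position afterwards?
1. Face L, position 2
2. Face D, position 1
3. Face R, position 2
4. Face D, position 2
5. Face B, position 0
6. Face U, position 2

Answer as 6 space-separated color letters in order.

After move 1 (F'): F=GGGG U=WWRR R=YRYR D=OOYY L=OWOW
After move 2 (R'): R=RRYY U=WBRB F=GWGR D=OGYG B=YBOB
After move 3 (U'): U=BBWR F=OWGR R=GWYY B=RROB L=YBOW
After move 4 (F): F=GORW U=BBWB R=WWRY D=YGYG L=YOOG
After move 5 (R'): R=WYWR U=BOWR F=GBRB D=YOYW B=GRGB
Query 1: L[2] = O
Query 2: D[1] = O
Query 3: R[2] = W
Query 4: D[2] = Y
Query 5: B[0] = G
Query 6: U[2] = W

Answer: O O W Y G W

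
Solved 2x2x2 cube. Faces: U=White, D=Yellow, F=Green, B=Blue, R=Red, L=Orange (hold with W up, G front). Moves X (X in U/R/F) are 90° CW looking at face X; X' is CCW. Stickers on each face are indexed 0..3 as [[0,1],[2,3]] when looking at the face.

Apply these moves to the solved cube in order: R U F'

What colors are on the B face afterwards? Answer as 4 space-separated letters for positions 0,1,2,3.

Answer: O O W B

Derivation:
After move 1 (R): R=RRRR U=WGWG F=GYGY D=YBYB B=WBWB
After move 2 (U): U=WWGG F=RRGY R=WBRR B=OOWB L=GYOO
After move 3 (F'): F=RYRG U=WWWR R=BBYR D=YOYB L=GGOG
Query: B face = OOWB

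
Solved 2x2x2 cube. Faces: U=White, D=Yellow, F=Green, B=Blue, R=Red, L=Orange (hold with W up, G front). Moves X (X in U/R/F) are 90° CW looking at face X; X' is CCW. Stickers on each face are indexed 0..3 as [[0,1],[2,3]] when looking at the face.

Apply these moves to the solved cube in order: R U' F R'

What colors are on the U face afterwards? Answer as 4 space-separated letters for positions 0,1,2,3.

After move 1 (R): R=RRRR U=WGWG F=GYGY D=YBYB B=WBWB
After move 2 (U'): U=GGWW F=OOGY R=GYRR B=RRWB L=WBOO
After move 3 (F): F=GOYO U=GGOB R=WYWR D=RGYB L=WYOB
After move 4 (R'): R=YRWW U=GWOR F=GGYB D=ROYO B=BRGB
Query: U face = GWOR

Answer: G W O R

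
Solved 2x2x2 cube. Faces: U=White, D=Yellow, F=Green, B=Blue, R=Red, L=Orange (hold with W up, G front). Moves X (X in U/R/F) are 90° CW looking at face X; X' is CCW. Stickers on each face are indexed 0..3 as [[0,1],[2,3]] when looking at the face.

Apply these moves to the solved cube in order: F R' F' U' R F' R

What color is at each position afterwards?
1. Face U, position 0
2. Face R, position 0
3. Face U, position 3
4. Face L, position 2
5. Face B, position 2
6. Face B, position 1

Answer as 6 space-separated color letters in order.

Answer: B Y G O B R

Derivation:
After move 1 (F): F=GGGG U=WWOO R=WRWR D=RRYY L=OYOY
After move 2 (R'): R=RRWW U=WBOB F=GWGO D=RGYG B=YBRB
After move 3 (F'): F=WOGG U=WBRW R=GRRW D=YYYG L=OBOO
After move 4 (U'): U=BWWR F=OBGG R=WORW B=GRRB L=YBOO
After move 5 (R): R=RWWO U=BBWG F=OYGG D=YRYG B=RRWB
After move 6 (F'): F=YGOG U=BBRW R=RWYO D=BOYG L=YGOW
After move 7 (R): R=YROW U=BGRG F=YOOG D=BWYR B=WRBB
Query 1: U[0] = B
Query 2: R[0] = Y
Query 3: U[3] = G
Query 4: L[2] = O
Query 5: B[2] = B
Query 6: B[1] = R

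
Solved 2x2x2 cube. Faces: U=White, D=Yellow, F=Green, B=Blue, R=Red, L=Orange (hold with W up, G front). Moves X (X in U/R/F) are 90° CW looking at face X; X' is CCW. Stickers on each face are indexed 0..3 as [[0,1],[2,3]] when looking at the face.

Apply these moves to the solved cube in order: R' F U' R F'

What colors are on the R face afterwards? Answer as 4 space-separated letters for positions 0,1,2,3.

Answer: Y G R G

Derivation:
After move 1 (R'): R=RRRR U=WBWB F=GWGW D=YGYG B=YBYB
After move 2 (F): F=GGWW U=WBOO R=WRBR D=RRYG L=OYOG
After move 3 (U'): U=BOWO F=OYWW R=GGBR B=WRYB L=YBOG
After move 4 (R): R=BGRG U=BYWW F=ORWG D=RYYW B=OROB
After move 5 (F'): F=RGOW U=BYBR R=YGRG D=BGYW L=YWOW
Query: R face = YGRG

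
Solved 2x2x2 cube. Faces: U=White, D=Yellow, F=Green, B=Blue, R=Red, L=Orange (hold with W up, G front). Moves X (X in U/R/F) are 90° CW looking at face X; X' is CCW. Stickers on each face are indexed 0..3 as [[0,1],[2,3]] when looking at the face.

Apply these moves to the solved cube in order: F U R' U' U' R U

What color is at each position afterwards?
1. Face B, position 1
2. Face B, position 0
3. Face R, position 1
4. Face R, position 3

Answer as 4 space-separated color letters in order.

Answer: R B W G

Derivation:
After move 1 (F): F=GGGG U=WWOO R=WRWR D=RRYY L=OYOY
After move 2 (U): U=OWOW F=WRGG R=BBWR B=OYBB L=GGOY
After move 3 (R'): R=BRBW U=OBOO F=WWGW D=RRYG B=YYRB
After move 4 (U'): U=BOOO F=GGGW R=WWBW B=BRRB L=YYOY
After move 5 (U'): U=OOBO F=YYGW R=GGBW B=WWRB L=BROY
After move 6 (R): R=BGWG U=OYBW F=YRGG D=RRYW B=OWOB
After move 7 (U): U=BOWY F=BGGG R=OWWG B=BROB L=YROY
Query 1: B[1] = R
Query 2: B[0] = B
Query 3: R[1] = W
Query 4: R[3] = G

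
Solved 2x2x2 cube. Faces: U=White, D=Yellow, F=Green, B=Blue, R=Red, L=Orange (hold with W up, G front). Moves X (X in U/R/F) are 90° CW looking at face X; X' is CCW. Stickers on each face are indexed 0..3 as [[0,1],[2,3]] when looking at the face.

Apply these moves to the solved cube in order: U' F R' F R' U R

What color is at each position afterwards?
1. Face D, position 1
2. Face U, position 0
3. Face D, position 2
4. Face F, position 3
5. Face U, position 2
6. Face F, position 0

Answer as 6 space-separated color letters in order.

After move 1 (U'): U=WWWW F=OOGG R=GGRR B=RRBB L=BBOO
After move 2 (F): F=GOGO U=WWOB R=WGWR D=RGYY L=BYOY
After move 3 (R'): R=GRWW U=WBOR F=GWGB D=ROYO B=YRGB
After move 4 (F): F=GGBW U=WBYY R=ORRW D=WGYO L=BROO
After move 5 (R'): R=RWOR U=WGYY F=GBBY D=WGYW B=ORGB
After move 6 (U): U=YWYG F=RWBY R=OROR B=BRGB L=GBOO
After move 7 (R): R=OORR U=YWYY F=RGBW D=WGYB B=GRWB
Query 1: D[1] = G
Query 2: U[0] = Y
Query 3: D[2] = Y
Query 4: F[3] = W
Query 5: U[2] = Y
Query 6: F[0] = R

Answer: G Y Y W Y R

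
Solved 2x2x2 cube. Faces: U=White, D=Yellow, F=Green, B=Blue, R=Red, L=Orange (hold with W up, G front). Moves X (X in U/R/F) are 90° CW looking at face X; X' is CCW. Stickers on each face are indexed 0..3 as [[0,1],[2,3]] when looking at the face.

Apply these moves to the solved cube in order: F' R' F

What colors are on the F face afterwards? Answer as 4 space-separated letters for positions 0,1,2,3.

After move 1 (F'): F=GGGG U=WWRR R=YRYR D=OOYY L=OWOW
After move 2 (R'): R=RRYY U=WBRB F=GWGR D=OGYG B=YBOB
After move 3 (F): F=GGRW U=WBWW R=RRBY D=YRYG L=OOOG
Query: F face = GGRW

Answer: G G R W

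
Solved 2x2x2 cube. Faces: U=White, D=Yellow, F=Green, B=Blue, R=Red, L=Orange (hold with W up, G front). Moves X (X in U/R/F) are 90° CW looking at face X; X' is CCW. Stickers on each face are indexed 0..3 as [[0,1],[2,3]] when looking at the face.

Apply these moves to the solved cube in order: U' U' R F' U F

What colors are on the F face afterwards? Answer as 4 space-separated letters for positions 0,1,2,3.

Answer: B B G O

Derivation:
After move 1 (U'): U=WWWW F=OOGG R=GGRR B=RRBB L=BBOO
After move 2 (U'): U=WWWW F=BBGG R=OORR B=GGBB L=RROO
After move 3 (R): R=RORO U=WBWG F=BYGY D=YBYG B=WGWB
After move 4 (F'): F=YYBG U=WBRR R=BOYO D=ROYG L=RGOW
After move 5 (U): U=RWRB F=BOBG R=WGYO B=RGWB L=YYOW
After move 6 (F): F=BBGO U=RWWY R=RGBO D=YWYG L=YROO
Query: F face = BBGO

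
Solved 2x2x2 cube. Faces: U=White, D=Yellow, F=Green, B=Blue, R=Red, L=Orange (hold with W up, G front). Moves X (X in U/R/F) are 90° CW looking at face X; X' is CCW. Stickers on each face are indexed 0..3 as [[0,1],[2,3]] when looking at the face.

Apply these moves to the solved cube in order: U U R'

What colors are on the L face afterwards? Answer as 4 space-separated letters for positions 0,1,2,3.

Answer: R R O O

Derivation:
After move 1 (U): U=WWWW F=RRGG R=BBRR B=OOBB L=GGOO
After move 2 (U): U=WWWW F=BBGG R=OORR B=GGBB L=RROO
After move 3 (R'): R=OROR U=WBWG F=BWGW D=YBYG B=YGYB
Query: L face = RROO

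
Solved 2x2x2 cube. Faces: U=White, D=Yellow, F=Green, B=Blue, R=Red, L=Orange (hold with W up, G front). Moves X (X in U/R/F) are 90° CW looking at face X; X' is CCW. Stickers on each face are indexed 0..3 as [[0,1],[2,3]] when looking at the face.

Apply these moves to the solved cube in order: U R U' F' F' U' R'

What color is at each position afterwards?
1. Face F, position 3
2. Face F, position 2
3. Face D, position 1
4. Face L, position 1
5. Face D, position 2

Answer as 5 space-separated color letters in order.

After move 1 (U): U=WWWW F=RRGG R=BBRR B=OOBB L=GGOO
After move 2 (R): R=RBRB U=WRWG F=RYGY D=YBYO B=WOWB
After move 3 (U'): U=RGWW F=GGGY R=RYRB B=RBWB L=WOOO
After move 4 (F'): F=GYGG U=RGRR R=BYYB D=OOYO L=WWOW
After move 5 (F'): F=YGGG U=RGBY R=OYOB D=WWYO L=WROR
After move 6 (U'): U=GYRB F=WRGG R=YGOB B=OYWB L=RBOR
After move 7 (R'): R=GBYO U=GWRO F=WYGB D=WRYG B=OYWB
Query 1: F[3] = B
Query 2: F[2] = G
Query 3: D[1] = R
Query 4: L[1] = B
Query 5: D[2] = Y

Answer: B G R B Y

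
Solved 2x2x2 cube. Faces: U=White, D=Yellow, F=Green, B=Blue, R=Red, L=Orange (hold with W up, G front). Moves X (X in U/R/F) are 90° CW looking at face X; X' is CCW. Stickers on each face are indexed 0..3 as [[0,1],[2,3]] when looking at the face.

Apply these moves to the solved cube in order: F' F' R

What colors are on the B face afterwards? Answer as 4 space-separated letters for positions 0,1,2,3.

After move 1 (F'): F=GGGG U=WWRR R=YRYR D=OOYY L=OWOW
After move 2 (F'): F=GGGG U=WWYY R=OROR D=WWYY L=OROR
After move 3 (R): R=OORR U=WGYG F=GWGY D=WBYB B=YBWB
Query: B face = YBWB

Answer: Y B W B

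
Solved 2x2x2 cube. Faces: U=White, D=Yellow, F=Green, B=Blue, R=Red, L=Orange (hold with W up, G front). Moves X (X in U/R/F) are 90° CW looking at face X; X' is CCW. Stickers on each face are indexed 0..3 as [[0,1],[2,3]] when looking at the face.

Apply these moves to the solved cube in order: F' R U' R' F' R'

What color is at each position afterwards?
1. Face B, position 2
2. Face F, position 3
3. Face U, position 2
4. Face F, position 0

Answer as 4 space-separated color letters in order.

After move 1 (F'): F=GGGG U=WWRR R=YRYR D=OOYY L=OWOW
After move 2 (R): R=YYRR U=WGRG F=GOGY D=OBYB B=RBWB
After move 3 (U'): U=GGWR F=OWGY R=GORR B=YYWB L=RBOW
After move 4 (R'): R=ORGR U=GWWY F=OGGR D=OWYY B=BYBB
After move 5 (F'): F=GROG U=GWOG R=WROR D=BWYY L=RYOW
After move 6 (R'): R=RRWO U=GBOB F=GWOG D=BRYG B=YYWB
Query 1: B[2] = W
Query 2: F[3] = G
Query 3: U[2] = O
Query 4: F[0] = G

Answer: W G O G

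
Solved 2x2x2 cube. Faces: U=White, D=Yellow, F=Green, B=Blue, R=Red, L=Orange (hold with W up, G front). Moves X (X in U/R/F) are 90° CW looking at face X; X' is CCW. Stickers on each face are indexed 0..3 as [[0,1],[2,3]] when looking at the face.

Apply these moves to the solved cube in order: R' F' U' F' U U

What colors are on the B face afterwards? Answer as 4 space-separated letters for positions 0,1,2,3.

After move 1 (R'): R=RRRR U=WBWB F=GWGW D=YGYG B=YBYB
After move 2 (F'): F=WWGG U=WBRR R=GRYR D=OOYG L=OBOW
After move 3 (U'): U=BRWR F=OBGG R=WWYR B=GRYB L=YBOW
After move 4 (F'): F=BGOG U=BRWY R=OWOR D=BWYG L=YROW
After move 5 (U): U=WBYR F=OWOG R=GROR B=YRYB L=BGOW
After move 6 (U): U=YWRB F=GROG R=YROR B=BGYB L=OWOW
Query: B face = BGYB

Answer: B G Y B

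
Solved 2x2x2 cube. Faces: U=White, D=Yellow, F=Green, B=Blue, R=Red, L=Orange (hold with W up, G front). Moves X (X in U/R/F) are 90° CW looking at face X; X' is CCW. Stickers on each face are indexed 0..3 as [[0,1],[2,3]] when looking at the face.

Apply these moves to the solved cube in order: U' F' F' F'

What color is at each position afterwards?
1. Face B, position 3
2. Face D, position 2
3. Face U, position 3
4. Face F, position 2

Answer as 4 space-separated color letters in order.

Answer: B Y B G

Derivation:
After move 1 (U'): U=WWWW F=OOGG R=GGRR B=RRBB L=BBOO
After move 2 (F'): F=OGOG U=WWGR R=YGYR D=BOYY L=BWOW
After move 3 (F'): F=GGOO U=WWYY R=OGBR D=WWYY L=BROG
After move 4 (F'): F=GOGO U=WWOB R=WGWR D=RGYY L=BYOY
Query 1: B[3] = B
Query 2: D[2] = Y
Query 3: U[3] = B
Query 4: F[2] = G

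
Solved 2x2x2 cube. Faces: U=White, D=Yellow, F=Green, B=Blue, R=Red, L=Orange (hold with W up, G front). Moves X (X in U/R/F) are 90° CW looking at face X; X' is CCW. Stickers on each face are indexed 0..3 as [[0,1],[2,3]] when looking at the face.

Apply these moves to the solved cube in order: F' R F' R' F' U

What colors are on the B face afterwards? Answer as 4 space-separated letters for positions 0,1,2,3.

After move 1 (F'): F=GGGG U=WWRR R=YRYR D=OOYY L=OWOW
After move 2 (R): R=YYRR U=WGRG F=GOGY D=OBYB B=RBWB
After move 3 (F'): F=OYGG U=WGYR R=BYOR D=WWYB L=OGOR
After move 4 (R'): R=YRBO U=WWYR F=OGGR D=WYYG B=BBWB
After move 5 (F'): F=GROG U=WWYB R=YRWO D=GRYG L=OROY
After move 6 (U): U=YWBW F=YROG R=BBWO B=ORWB L=GROY
Query: B face = ORWB

Answer: O R W B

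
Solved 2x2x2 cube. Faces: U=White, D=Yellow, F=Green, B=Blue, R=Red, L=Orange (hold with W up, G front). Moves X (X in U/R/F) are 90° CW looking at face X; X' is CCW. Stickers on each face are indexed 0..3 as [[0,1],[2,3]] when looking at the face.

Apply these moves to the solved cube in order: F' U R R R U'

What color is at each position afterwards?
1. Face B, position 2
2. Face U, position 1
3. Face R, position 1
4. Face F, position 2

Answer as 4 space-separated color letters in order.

After move 1 (F'): F=GGGG U=WWRR R=YRYR D=OOYY L=OWOW
After move 2 (U): U=RWRW F=YRGG R=BBYR B=OWBB L=GGOW
After move 3 (R): R=YBRB U=RRRG F=YOGY D=OBYO B=WWWB
After move 4 (R): R=RYBB U=RORY F=YBGO D=OWYW B=GWRB
After move 5 (R): R=BRBY U=RBRO F=YWGW D=ORYG B=YWOB
After move 6 (U'): U=BORR F=GGGW R=YWBY B=BROB L=YWOW
Query 1: B[2] = O
Query 2: U[1] = O
Query 3: R[1] = W
Query 4: F[2] = G

Answer: O O W G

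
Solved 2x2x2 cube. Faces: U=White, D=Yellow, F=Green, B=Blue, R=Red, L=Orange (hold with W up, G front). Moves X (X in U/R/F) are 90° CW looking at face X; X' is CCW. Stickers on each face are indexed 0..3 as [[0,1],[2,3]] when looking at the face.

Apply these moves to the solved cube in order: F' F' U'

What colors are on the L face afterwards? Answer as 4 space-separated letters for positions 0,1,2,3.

Answer: B B O R

Derivation:
After move 1 (F'): F=GGGG U=WWRR R=YRYR D=OOYY L=OWOW
After move 2 (F'): F=GGGG U=WWYY R=OROR D=WWYY L=OROR
After move 3 (U'): U=WYWY F=ORGG R=GGOR B=ORBB L=BBOR
Query: L face = BBOR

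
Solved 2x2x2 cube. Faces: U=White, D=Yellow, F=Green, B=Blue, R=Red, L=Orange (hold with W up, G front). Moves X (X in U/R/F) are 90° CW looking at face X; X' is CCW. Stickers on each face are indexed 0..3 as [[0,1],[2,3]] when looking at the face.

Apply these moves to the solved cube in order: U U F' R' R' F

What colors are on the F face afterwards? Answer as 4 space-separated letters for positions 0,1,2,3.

After move 1 (U): U=WWWW F=RRGG R=BBRR B=OOBB L=GGOO
After move 2 (U): U=WWWW F=BBGG R=OORR B=GGBB L=RROO
After move 3 (F'): F=BGBG U=WWOR R=YOYR D=ROYY L=RWOW
After move 4 (R'): R=ORYY U=WBOG F=BWBR D=RGYG B=YGOB
After move 5 (R'): R=RYOY U=WOOY F=BBBG D=RWYR B=GGGB
After move 6 (F): F=BBGB U=WOWW R=OYYY D=ORYR L=RROW
Query: F face = BBGB

Answer: B B G B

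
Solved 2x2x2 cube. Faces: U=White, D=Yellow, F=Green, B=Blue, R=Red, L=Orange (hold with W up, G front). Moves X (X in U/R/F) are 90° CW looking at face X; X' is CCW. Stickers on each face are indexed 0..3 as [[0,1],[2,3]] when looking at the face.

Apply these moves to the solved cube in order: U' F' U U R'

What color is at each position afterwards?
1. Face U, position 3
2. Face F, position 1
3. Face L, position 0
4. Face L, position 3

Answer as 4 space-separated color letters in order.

After move 1 (U'): U=WWWW F=OOGG R=GGRR B=RRBB L=BBOO
After move 2 (F'): F=OGOG U=WWGR R=YGYR D=BOYY L=BWOW
After move 3 (U): U=GWRW F=YGOG R=RRYR B=BWBB L=OGOW
After move 4 (U): U=RGWW F=RROG R=BWYR B=OGBB L=YGOW
After move 5 (R'): R=WRBY U=RBWO F=RGOW D=BRYG B=YGOB
Query 1: U[3] = O
Query 2: F[1] = G
Query 3: L[0] = Y
Query 4: L[3] = W

Answer: O G Y W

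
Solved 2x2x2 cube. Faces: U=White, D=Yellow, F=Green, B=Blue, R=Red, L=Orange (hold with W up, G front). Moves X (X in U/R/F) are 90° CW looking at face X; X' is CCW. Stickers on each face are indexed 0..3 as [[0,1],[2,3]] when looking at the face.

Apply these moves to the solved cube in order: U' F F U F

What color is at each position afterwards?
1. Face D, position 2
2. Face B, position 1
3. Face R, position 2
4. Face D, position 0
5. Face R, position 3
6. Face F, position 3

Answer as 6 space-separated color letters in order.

Answer: Y R W B R G

Derivation:
After move 1 (U'): U=WWWW F=OOGG R=GGRR B=RRBB L=BBOO
After move 2 (F): F=GOGO U=WWOB R=WGWR D=RGYY L=BYOY
After move 3 (F): F=GGOO U=WWYY R=OGBR D=WWYY L=BROG
After move 4 (U): U=YWYW F=OGOO R=RRBR B=BRBB L=GGOG
After move 5 (F): F=OOOG U=YWGG R=YRWR D=BRYY L=GWOW
Query 1: D[2] = Y
Query 2: B[1] = R
Query 3: R[2] = W
Query 4: D[0] = B
Query 5: R[3] = R
Query 6: F[3] = G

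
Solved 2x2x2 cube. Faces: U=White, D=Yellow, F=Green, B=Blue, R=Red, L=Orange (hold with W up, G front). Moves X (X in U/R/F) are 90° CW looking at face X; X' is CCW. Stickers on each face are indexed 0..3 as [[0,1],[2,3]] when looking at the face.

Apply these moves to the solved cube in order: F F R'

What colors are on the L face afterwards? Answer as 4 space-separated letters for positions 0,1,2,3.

Answer: O R O R

Derivation:
After move 1 (F): F=GGGG U=WWOO R=WRWR D=RRYY L=OYOY
After move 2 (F): F=GGGG U=WWYY R=OROR D=WWYY L=OROR
After move 3 (R'): R=RROO U=WBYB F=GWGY D=WGYG B=YBWB
Query: L face = OROR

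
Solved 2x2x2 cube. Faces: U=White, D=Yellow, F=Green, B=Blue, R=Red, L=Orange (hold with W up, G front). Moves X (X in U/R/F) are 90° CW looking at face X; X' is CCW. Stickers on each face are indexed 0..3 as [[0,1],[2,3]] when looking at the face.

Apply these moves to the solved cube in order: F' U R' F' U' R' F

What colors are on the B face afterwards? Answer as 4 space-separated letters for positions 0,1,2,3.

After move 1 (F'): F=GGGG U=WWRR R=YRYR D=OOYY L=OWOW
After move 2 (U): U=RWRW F=YRGG R=BBYR B=OWBB L=GGOW
After move 3 (R'): R=BRBY U=RBRO F=YWGW D=ORYG B=YWOB
After move 4 (F'): F=WWYG U=RBBB R=RROY D=GWYG L=GOOR
After move 5 (U'): U=BBRB F=GOYG R=WWOY B=RROB L=YWOR
After move 6 (R'): R=WYWO U=BORR F=GBYB D=GOYG B=GRWB
After move 7 (F): F=YGBB U=BORW R=RYRO D=WWYG L=YGOO
Query: B face = GRWB

Answer: G R W B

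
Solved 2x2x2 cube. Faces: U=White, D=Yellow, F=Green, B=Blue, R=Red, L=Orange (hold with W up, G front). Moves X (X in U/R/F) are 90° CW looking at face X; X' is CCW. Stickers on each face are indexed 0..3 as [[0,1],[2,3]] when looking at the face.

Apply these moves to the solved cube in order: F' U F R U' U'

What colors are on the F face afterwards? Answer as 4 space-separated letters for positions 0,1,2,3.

Answer: G W G Y

Derivation:
After move 1 (F'): F=GGGG U=WWRR R=YRYR D=OOYY L=OWOW
After move 2 (U): U=RWRW F=YRGG R=BBYR B=OWBB L=GGOW
After move 3 (F): F=GYGR U=RWWG R=RBWR D=YBYY L=GOOO
After move 4 (R): R=WRRB U=RYWR F=GBGY D=YBYO B=GWWB
After move 5 (U'): U=YRRW F=GOGY R=GBRB B=WRWB L=GWOO
After move 6 (U'): U=RWYR F=GWGY R=GORB B=GBWB L=WROO
Query: F face = GWGY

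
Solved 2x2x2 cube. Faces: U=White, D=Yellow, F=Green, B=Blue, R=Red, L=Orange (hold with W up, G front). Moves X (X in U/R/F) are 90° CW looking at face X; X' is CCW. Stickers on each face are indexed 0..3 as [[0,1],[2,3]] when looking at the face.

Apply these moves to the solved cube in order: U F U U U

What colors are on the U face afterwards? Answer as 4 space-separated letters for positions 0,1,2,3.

After move 1 (U): U=WWWW F=RRGG R=BBRR B=OOBB L=GGOO
After move 2 (F): F=GRGR U=WWOG R=WBWR D=RBYY L=GYOY
After move 3 (U): U=OWGW F=WBGR R=OOWR B=GYBB L=GROY
After move 4 (U): U=GOWW F=OOGR R=GYWR B=GRBB L=WBOY
After move 5 (U): U=WGWO F=GYGR R=GRWR B=WBBB L=OOOY
Query: U face = WGWO

Answer: W G W O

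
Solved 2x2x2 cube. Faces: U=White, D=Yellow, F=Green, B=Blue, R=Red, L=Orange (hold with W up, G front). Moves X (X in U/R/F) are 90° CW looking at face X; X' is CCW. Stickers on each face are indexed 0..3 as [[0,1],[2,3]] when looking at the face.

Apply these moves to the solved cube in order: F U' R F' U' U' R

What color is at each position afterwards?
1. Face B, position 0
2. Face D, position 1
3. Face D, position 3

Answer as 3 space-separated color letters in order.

After move 1 (F): F=GGGG U=WWOO R=WRWR D=RRYY L=OYOY
After move 2 (U'): U=WOWO F=OYGG R=GGWR B=WRBB L=BBOY
After move 3 (R): R=WGRG U=WYWG F=ORGY D=RBYW B=OROB
After move 4 (F'): F=RYOG U=WYWR R=BGRG D=BYYW L=BGOW
After move 5 (U'): U=YRWW F=BGOG R=RYRG B=BGOB L=OROW
After move 6 (U'): U=RWYW F=OROG R=BGRG B=RYOB L=BGOW
After move 7 (R): R=RBGG U=RRYG F=OYOW D=BOYR B=WYWB
Query 1: B[0] = W
Query 2: D[1] = O
Query 3: D[3] = R

Answer: W O R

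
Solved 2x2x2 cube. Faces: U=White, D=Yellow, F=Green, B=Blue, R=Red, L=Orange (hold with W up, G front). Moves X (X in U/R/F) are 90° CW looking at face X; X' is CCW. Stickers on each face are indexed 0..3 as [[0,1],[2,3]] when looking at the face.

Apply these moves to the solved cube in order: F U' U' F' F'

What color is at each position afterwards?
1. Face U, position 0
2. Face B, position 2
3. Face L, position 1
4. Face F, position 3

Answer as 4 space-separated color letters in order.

After move 1 (F): F=GGGG U=WWOO R=WRWR D=RRYY L=OYOY
After move 2 (U'): U=WOWO F=OYGG R=GGWR B=WRBB L=BBOY
After move 3 (U'): U=OOWW F=BBGG R=OYWR B=GGBB L=WROY
After move 4 (F'): F=BGBG U=OOOW R=RYRR D=RYYY L=WWOW
After move 5 (F'): F=GGBB U=OORR R=YYRR D=WWYY L=WWOO
Query 1: U[0] = O
Query 2: B[2] = B
Query 3: L[1] = W
Query 4: F[3] = B

Answer: O B W B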